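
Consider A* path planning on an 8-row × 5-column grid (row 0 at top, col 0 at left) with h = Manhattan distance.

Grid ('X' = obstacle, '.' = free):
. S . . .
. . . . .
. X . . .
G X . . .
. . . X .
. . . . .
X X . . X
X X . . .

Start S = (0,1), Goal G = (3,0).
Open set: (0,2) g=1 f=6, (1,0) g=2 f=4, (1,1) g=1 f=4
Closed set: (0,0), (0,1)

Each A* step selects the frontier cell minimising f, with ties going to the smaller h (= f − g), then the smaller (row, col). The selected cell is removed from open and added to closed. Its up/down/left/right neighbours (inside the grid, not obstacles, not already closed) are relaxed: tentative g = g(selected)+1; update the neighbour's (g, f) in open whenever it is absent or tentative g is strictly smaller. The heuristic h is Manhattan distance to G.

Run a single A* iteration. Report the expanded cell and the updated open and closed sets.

expanded=(1,0); open=[(0,2) g=1 f=6, (1,1) g=1 f=4, (2,0) g=3 f=4]; closed=[(0,0), (0,1), (1,0)]

step 1: expand (1,0) (f=4, h=2) → closed; open now [(0,2) g=1 f=6, (1,1) g=1 f=4, (2,0) g=3 f=4]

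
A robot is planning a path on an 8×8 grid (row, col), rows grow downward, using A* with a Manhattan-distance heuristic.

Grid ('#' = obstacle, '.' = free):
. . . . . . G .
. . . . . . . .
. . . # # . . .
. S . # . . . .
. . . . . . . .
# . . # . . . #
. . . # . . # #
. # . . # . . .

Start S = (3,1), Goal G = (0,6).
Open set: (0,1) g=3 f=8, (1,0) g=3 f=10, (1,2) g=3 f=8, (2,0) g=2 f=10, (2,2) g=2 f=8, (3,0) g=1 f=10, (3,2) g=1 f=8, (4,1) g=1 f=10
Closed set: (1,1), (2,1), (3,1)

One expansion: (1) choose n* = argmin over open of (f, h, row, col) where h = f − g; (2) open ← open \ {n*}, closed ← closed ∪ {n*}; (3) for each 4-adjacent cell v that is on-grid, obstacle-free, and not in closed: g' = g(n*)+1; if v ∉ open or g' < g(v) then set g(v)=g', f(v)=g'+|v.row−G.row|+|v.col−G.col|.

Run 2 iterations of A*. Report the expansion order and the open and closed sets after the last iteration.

order=[(0,1) → (0,2)]; open=[(0,0) g=4 f=10, (0,3) g=5 f=8, (1,0) g=3 f=10, (1,2) g=3 f=8, (2,0) g=2 f=10, (2,2) g=2 f=8, (3,0) g=1 f=10, (3,2) g=1 f=8, (4,1) g=1 f=10]; closed=[(0,1), (0,2), (1,1), (2,1), (3,1)]

step 1: expand (0,1) (f=8, h=5) → closed; open now [(0,0) g=4 f=10, (0,2) g=4 f=8, (1,0) g=3 f=10, (1,2) g=3 f=8, (2,0) g=2 f=10, (2,2) g=2 f=8, (3,0) g=1 f=10, (3,2) g=1 f=8, (4,1) g=1 f=10]
step 2: expand (0,2) (f=8, h=4) → closed; open now [(0,0) g=4 f=10, (0,3) g=5 f=8, (1,0) g=3 f=10, (1,2) g=3 f=8, (2,0) g=2 f=10, (2,2) g=2 f=8, (3,0) g=1 f=10, (3,2) g=1 f=8, (4,1) g=1 f=10]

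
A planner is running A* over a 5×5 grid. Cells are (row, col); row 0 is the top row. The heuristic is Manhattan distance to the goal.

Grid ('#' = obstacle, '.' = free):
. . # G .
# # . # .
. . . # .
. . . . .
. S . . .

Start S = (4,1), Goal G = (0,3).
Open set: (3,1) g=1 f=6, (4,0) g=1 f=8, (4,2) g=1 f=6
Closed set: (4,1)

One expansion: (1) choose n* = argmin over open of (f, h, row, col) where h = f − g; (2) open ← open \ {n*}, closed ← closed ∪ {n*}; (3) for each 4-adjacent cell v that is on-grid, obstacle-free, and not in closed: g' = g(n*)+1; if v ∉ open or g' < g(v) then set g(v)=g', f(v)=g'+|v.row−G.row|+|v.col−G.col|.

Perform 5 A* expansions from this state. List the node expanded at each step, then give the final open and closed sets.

step 1: expand (3,1) (f=6, h=5) → closed; open now [(2,1) g=2 f=6, (3,0) g=2 f=8, (3,2) g=2 f=6, (4,0) g=1 f=8, (4,2) g=1 f=6]
step 2: expand (2,1) (f=6, h=4) → closed; open now [(2,0) g=3 f=8, (2,2) g=3 f=6, (3,0) g=2 f=8, (3,2) g=2 f=6, (4,0) g=1 f=8, (4,2) g=1 f=6]
step 3: expand (2,2) (f=6, h=3) → closed; open now [(1,2) g=4 f=6, (2,0) g=3 f=8, (3,0) g=2 f=8, (3,2) g=2 f=6, (4,0) g=1 f=8, (4,2) g=1 f=6]
step 4: expand (1,2) (f=6, h=2) → closed; open now [(2,0) g=3 f=8, (3,0) g=2 f=8, (3,2) g=2 f=6, (4,0) g=1 f=8, (4,2) g=1 f=6]
step 5: expand (3,2) (f=6, h=4) → closed; open now [(2,0) g=3 f=8, (3,0) g=2 f=8, (3,3) g=3 f=6, (4,0) g=1 f=8, (4,2) g=1 f=6]

order=[(3,1) → (2,1) → (2,2) → (1,2) → (3,2)]; open=[(2,0) g=3 f=8, (3,0) g=2 f=8, (3,3) g=3 f=6, (4,0) g=1 f=8, (4,2) g=1 f=6]; closed=[(1,2), (2,1), (2,2), (3,1), (3,2), (4,1)]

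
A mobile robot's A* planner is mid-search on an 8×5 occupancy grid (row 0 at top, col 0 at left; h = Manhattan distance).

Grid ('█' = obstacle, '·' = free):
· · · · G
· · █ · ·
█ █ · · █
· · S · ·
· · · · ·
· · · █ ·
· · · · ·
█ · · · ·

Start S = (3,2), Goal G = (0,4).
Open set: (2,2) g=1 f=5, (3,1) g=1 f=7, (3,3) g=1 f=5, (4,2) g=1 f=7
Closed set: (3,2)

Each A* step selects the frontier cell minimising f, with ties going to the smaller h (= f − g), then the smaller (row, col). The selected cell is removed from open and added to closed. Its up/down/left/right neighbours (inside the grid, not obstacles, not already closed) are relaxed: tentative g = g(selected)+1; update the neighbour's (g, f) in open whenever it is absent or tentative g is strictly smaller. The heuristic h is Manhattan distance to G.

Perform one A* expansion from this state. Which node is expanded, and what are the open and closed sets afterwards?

step 1: expand (2,2) (f=5, h=4) → closed; open now [(2,3) g=2 f=5, (3,1) g=1 f=7, (3,3) g=1 f=5, (4,2) g=1 f=7]

expanded=(2,2); open=[(2,3) g=2 f=5, (3,1) g=1 f=7, (3,3) g=1 f=5, (4,2) g=1 f=7]; closed=[(2,2), (3,2)]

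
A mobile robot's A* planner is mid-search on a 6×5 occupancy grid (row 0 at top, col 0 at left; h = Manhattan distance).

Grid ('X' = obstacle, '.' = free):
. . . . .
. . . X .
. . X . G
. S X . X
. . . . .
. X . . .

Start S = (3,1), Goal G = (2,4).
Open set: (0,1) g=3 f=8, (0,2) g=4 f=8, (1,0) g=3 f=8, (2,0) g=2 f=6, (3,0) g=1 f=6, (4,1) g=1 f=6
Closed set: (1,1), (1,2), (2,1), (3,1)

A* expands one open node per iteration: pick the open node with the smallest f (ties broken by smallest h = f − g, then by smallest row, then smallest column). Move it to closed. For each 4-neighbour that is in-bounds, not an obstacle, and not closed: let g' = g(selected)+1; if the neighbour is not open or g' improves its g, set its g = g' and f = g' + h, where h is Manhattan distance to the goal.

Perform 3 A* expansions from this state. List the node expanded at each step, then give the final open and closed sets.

order=[(2,0) → (3,0) → (4,1)]; open=[(0,1) g=3 f=8, (0,2) g=4 f=8, (1,0) g=3 f=8, (4,0) g=2 f=8, (4,2) g=2 f=6]; closed=[(1,1), (1,2), (2,0), (2,1), (3,0), (3,1), (4,1)]

step 1: expand (2,0) (f=6, h=4) → closed; open now [(0,1) g=3 f=8, (0,2) g=4 f=8, (1,0) g=3 f=8, (3,0) g=1 f=6, (4,1) g=1 f=6]
step 2: expand (3,0) (f=6, h=5) → closed; open now [(0,1) g=3 f=8, (0,2) g=4 f=8, (1,0) g=3 f=8, (4,0) g=2 f=8, (4,1) g=1 f=6]
step 3: expand (4,1) (f=6, h=5) → closed; open now [(0,1) g=3 f=8, (0,2) g=4 f=8, (1,0) g=3 f=8, (4,0) g=2 f=8, (4,2) g=2 f=6]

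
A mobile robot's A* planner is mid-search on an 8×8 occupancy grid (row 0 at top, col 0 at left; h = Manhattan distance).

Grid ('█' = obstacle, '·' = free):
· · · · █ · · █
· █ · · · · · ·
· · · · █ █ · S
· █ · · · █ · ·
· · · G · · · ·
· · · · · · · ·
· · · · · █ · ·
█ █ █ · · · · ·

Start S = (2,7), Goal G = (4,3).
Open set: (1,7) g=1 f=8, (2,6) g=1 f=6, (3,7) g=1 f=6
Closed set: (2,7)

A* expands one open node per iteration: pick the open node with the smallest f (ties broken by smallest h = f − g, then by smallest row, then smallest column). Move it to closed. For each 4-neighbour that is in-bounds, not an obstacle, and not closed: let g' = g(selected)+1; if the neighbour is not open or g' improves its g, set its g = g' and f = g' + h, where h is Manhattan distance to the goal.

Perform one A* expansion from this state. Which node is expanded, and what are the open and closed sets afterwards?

step 1: expand (2,6) (f=6, h=5) → closed; open now [(1,6) g=2 f=8, (1,7) g=1 f=8, (3,6) g=2 f=6, (3,7) g=1 f=6]

expanded=(2,6); open=[(1,6) g=2 f=8, (1,7) g=1 f=8, (3,6) g=2 f=6, (3,7) g=1 f=6]; closed=[(2,6), (2,7)]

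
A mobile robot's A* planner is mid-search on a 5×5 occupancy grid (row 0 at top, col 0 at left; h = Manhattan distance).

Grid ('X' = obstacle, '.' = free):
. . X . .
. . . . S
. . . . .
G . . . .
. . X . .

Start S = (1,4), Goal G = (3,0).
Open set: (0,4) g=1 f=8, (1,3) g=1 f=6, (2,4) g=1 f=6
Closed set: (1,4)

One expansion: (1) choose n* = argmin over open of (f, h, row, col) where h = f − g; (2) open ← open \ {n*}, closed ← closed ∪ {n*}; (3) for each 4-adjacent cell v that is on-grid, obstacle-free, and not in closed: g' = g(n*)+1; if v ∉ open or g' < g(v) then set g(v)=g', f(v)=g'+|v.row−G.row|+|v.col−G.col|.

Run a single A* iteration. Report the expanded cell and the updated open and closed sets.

step 1: expand (1,3) (f=6, h=5) → closed; open now [(0,3) g=2 f=8, (0,4) g=1 f=8, (1,2) g=2 f=6, (2,3) g=2 f=6, (2,4) g=1 f=6]

expanded=(1,3); open=[(0,3) g=2 f=8, (0,4) g=1 f=8, (1,2) g=2 f=6, (2,3) g=2 f=6, (2,4) g=1 f=6]; closed=[(1,3), (1,4)]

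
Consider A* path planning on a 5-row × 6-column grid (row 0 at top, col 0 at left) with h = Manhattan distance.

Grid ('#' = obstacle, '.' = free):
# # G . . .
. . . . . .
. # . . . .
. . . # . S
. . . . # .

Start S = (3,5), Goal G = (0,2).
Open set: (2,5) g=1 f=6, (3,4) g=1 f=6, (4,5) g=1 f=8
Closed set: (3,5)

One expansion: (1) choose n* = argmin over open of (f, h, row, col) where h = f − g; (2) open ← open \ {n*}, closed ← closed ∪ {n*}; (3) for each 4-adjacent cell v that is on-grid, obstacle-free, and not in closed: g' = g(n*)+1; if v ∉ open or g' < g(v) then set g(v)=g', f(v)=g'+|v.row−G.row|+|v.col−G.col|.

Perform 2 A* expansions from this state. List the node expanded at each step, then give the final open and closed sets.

step 1: expand (2,5) (f=6, h=5) → closed; open now [(1,5) g=2 f=6, (2,4) g=2 f=6, (3,4) g=1 f=6, (4,5) g=1 f=8]
step 2: expand (1,5) (f=6, h=4) → closed; open now [(0,5) g=3 f=6, (1,4) g=3 f=6, (2,4) g=2 f=6, (3,4) g=1 f=6, (4,5) g=1 f=8]

order=[(2,5) → (1,5)]; open=[(0,5) g=3 f=6, (1,4) g=3 f=6, (2,4) g=2 f=6, (3,4) g=1 f=6, (4,5) g=1 f=8]; closed=[(1,5), (2,5), (3,5)]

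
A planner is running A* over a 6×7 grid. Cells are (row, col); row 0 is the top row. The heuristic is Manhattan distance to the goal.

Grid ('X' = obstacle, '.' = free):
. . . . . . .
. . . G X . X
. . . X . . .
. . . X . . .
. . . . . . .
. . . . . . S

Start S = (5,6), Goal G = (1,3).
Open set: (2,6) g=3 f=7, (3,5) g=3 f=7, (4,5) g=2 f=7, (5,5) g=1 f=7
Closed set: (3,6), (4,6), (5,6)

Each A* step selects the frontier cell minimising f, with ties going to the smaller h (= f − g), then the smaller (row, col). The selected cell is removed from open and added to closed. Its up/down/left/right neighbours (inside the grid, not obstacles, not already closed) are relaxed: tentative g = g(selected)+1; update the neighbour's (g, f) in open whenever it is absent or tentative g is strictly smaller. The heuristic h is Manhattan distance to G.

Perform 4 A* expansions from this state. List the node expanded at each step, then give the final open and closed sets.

step 1: expand (2,6) (f=7, h=4) → closed; open now [(2,5) g=4 f=7, (3,5) g=3 f=7, (4,5) g=2 f=7, (5,5) g=1 f=7]
step 2: expand (2,5) (f=7, h=3) → closed; open now [(1,5) g=5 f=7, (2,4) g=5 f=7, (3,5) g=3 f=7, (4,5) g=2 f=7, (5,5) g=1 f=7]
step 3: expand (1,5) (f=7, h=2) → closed; open now [(0,5) g=6 f=9, (2,4) g=5 f=7, (3,5) g=3 f=7, (4,5) g=2 f=7, (5,5) g=1 f=7]
step 4: expand (2,4) (f=7, h=2) → closed; open now [(0,5) g=6 f=9, (3,4) g=6 f=9, (3,5) g=3 f=7, (4,5) g=2 f=7, (5,5) g=1 f=7]

order=[(2,6) → (2,5) → (1,5) → (2,4)]; open=[(0,5) g=6 f=9, (3,4) g=6 f=9, (3,5) g=3 f=7, (4,5) g=2 f=7, (5,5) g=1 f=7]; closed=[(1,5), (2,4), (2,5), (2,6), (3,6), (4,6), (5,6)]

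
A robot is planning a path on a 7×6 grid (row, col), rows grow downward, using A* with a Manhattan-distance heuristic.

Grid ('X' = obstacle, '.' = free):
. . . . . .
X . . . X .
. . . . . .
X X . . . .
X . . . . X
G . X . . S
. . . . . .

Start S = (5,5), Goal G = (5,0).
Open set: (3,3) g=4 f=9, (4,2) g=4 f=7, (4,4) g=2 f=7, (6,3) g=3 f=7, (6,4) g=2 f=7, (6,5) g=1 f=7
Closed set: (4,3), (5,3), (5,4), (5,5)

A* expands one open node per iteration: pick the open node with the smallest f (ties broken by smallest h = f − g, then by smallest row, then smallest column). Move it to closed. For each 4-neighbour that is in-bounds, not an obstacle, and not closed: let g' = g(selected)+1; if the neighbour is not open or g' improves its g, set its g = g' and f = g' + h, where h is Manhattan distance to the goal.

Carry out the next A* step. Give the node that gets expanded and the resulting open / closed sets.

step 1: expand (4,2) (f=7, h=3) → closed; open now [(3,2) g=5 f=9, (3,3) g=4 f=9, (4,1) g=5 f=7, (4,4) g=2 f=7, (6,3) g=3 f=7, (6,4) g=2 f=7, (6,5) g=1 f=7]

expanded=(4,2); open=[(3,2) g=5 f=9, (3,3) g=4 f=9, (4,1) g=5 f=7, (4,4) g=2 f=7, (6,3) g=3 f=7, (6,4) g=2 f=7, (6,5) g=1 f=7]; closed=[(4,2), (4,3), (5,3), (5,4), (5,5)]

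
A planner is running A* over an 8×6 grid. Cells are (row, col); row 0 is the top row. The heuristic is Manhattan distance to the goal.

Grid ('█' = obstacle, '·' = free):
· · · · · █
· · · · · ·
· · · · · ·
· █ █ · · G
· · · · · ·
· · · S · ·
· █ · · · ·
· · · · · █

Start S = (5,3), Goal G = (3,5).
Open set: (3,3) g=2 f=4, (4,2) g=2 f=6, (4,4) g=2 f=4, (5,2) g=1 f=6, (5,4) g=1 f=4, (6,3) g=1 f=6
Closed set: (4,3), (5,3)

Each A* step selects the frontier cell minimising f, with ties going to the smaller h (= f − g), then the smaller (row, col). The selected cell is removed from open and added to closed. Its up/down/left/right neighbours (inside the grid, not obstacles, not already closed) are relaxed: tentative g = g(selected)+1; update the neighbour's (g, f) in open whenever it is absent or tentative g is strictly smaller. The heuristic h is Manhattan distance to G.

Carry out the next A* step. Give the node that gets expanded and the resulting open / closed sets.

step 1: expand (3,3) (f=4, h=2) → closed; open now [(2,3) g=3 f=6, (3,4) g=3 f=4, (4,2) g=2 f=6, (4,4) g=2 f=4, (5,2) g=1 f=6, (5,4) g=1 f=4, (6,3) g=1 f=6]

expanded=(3,3); open=[(2,3) g=3 f=6, (3,4) g=3 f=4, (4,2) g=2 f=6, (4,4) g=2 f=4, (5,2) g=1 f=6, (5,4) g=1 f=4, (6,3) g=1 f=6]; closed=[(3,3), (4,3), (5,3)]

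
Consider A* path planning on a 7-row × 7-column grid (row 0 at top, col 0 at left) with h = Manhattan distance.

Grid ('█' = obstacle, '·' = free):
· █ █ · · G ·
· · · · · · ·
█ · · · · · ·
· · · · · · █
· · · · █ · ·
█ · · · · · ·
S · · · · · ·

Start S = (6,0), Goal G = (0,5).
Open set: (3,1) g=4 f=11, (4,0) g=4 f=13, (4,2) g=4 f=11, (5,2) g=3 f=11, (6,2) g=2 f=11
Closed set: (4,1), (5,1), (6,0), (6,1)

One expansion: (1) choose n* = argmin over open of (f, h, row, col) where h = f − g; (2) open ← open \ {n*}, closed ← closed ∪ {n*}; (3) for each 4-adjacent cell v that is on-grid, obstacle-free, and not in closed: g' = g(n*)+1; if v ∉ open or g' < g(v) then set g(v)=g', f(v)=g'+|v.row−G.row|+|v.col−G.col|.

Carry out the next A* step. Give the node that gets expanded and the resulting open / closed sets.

expanded=(3,1); open=[(2,1) g=5 f=11, (3,0) g=5 f=13, (3,2) g=5 f=11, (4,0) g=4 f=13, (4,2) g=4 f=11, (5,2) g=3 f=11, (6,2) g=2 f=11]; closed=[(3,1), (4,1), (5,1), (6,0), (6,1)]

step 1: expand (3,1) (f=11, h=7) → closed; open now [(2,1) g=5 f=11, (3,0) g=5 f=13, (3,2) g=5 f=11, (4,0) g=4 f=13, (4,2) g=4 f=11, (5,2) g=3 f=11, (6,2) g=2 f=11]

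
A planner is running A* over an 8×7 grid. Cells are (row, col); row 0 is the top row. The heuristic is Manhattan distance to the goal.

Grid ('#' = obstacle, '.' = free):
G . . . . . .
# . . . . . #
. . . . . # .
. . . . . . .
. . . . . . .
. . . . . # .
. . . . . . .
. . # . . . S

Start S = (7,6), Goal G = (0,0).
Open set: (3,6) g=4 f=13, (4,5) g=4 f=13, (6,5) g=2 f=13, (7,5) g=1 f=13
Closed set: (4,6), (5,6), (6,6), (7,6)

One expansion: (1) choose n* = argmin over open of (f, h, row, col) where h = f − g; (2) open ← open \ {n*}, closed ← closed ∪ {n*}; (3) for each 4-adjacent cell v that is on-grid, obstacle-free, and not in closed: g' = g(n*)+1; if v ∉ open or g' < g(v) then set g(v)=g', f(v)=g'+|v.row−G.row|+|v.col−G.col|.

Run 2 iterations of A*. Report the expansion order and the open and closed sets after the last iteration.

step 1: expand (3,6) (f=13, h=9) → closed; open now [(2,6) g=5 f=13, (3,5) g=5 f=13, (4,5) g=4 f=13, (6,5) g=2 f=13, (7,5) g=1 f=13]
step 2: expand (2,6) (f=13, h=8) → closed; open now [(3,5) g=5 f=13, (4,5) g=4 f=13, (6,5) g=2 f=13, (7,5) g=1 f=13]

order=[(3,6) → (2,6)]; open=[(3,5) g=5 f=13, (4,5) g=4 f=13, (6,5) g=2 f=13, (7,5) g=1 f=13]; closed=[(2,6), (3,6), (4,6), (5,6), (6,6), (7,6)]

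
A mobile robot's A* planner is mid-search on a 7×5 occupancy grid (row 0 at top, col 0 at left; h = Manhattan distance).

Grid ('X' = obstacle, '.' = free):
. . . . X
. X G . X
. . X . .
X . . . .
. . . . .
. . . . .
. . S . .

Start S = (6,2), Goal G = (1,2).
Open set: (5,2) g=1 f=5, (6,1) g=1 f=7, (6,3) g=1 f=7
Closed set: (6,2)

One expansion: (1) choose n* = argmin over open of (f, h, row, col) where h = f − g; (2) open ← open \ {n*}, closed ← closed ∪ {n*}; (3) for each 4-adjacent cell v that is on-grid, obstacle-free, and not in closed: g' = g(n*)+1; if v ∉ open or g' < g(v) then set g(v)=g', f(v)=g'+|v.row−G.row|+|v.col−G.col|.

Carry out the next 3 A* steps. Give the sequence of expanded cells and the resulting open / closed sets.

order=[(5,2) → (4,2) → (3,2)]; open=[(3,1) g=4 f=7, (3,3) g=4 f=7, (4,1) g=3 f=7, (4,3) g=3 f=7, (5,1) g=2 f=7, (5,3) g=2 f=7, (6,1) g=1 f=7, (6,3) g=1 f=7]; closed=[(3,2), (4,2), (5,2), (6,2)]

step 1: expand (5,2) (f=5, h=4) → closed; open now [(4,2) g=2 f=5, (5,1) g=2 f=7, (5,3) g=2 f=7, (6,1) g=1 f=7, (6,3) g=1 f=7]
step 2: expand (4,2) (f=5, h=3) → closed; open now [(3,2) g=3 f=5, (4,1) g=3 f=7, (4,3) g=3 f=7, (5,1) g=2 f=7, (5,3) g=2 f=7, (6,1) g=1 f=7, (6,3) g=1 f=7]
step 3: expand (3,2) (f=5, h=2) → closed; open now [(3,1) g=4 f=7, (3,3) g=4 f=7, (4,1) g=3 f=7, (4,3) g=3 f=7, (5,1) g=2 f=7, (5,3) g=2 f=7, (6,1) g=1 f=7, (6,3) g=1 f=7]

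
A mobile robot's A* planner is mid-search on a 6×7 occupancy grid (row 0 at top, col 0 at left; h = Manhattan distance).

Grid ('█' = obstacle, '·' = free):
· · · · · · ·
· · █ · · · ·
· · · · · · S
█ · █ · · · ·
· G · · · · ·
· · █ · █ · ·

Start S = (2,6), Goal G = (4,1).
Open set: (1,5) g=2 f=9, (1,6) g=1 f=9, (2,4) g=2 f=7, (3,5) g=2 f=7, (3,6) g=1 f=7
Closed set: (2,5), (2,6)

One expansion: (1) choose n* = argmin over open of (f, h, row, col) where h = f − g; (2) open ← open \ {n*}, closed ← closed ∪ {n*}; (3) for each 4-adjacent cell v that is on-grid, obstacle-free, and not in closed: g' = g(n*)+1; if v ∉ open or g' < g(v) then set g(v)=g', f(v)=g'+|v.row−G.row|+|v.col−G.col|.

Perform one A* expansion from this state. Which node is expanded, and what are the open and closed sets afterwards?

expanded=(2,4); open=[(1,4) g=3 f=9, (1,5) g=2 f=9, (1,6) g=1 f=9, (2,3) g=3 f=7, (3,4) g=3 f=7, (3,5) g=2 f=7, (3,6) g=1 f=7]; closed=[(2,4), (2,5), (2,6)]

step 1: expand (2,4) (f=7, h=5) → closed; open now [(1,4) g=3 f=9, (1,5) g=2 f=9, (1,6) g=1 f=9, (2,3) g=3 f=7, (3,4) g=3 f=7, (3,5) g=2 f=7, (3,6) g=1 f=7]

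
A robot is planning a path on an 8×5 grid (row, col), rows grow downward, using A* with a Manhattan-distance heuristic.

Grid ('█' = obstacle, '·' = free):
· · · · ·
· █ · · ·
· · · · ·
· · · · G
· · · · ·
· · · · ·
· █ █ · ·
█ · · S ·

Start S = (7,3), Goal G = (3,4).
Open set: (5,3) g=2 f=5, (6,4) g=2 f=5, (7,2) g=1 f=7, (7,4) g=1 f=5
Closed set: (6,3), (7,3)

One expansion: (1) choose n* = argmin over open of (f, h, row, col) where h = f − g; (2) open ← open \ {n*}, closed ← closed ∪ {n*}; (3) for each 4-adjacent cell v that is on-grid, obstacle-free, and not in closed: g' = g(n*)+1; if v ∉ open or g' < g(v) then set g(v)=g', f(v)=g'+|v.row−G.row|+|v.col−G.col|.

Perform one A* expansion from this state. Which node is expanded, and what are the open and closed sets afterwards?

step 1: expand (5,3) (f=5, h=3) → closed; open now [(4,3) g=3 f=5, (5,2) g=3 f=7, (5,4) g=3 f=5, (6,4) g=2 f=5, (7,2) g=1 f=7, (7,4) g=1 f=5]

expanded=(5,3); open=[(4,3) g=3 f=5, (5,2) g=3 f=7, (5,4) g=3 f=5, (6,4) g=2 f=5, (7,2) g=1 f=7, (7,4) g=1 f=5]; closed=[(5,3), (6,3), (7,3)]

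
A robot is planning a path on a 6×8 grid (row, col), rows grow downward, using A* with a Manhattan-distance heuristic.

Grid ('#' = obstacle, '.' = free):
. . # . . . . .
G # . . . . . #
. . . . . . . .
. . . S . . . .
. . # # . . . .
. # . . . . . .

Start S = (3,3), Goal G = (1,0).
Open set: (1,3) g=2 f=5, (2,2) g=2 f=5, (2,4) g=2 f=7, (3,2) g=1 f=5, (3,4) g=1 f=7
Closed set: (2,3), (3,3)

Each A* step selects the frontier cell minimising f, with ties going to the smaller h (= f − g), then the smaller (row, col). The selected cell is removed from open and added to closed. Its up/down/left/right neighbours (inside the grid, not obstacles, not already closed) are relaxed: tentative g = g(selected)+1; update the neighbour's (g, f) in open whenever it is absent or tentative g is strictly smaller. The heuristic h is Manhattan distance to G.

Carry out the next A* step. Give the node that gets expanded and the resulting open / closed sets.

expanded=(1,3); open=[(0,3) g=3 f=7, (1,2) g=3 f=5, (1,4) g=3 f=7, (2,2) g=2 f=5, (2,4) g=2 f=7, (3,2) g=1 f=5, (3,4) g=1 f=7]; closed=[(1,3), (2,3), (3,3)]

step 1: expand (1,3) (f=5, h=3) → closed; open now [(0,3) g=3 f=7, (1,2) g=3 f=5, (1,4) g=3 f=7, (2,2) g=2 f=5, (2,4) g=2 f=7, (3,2) g=1 f=5, (3,4) g=1 f=7]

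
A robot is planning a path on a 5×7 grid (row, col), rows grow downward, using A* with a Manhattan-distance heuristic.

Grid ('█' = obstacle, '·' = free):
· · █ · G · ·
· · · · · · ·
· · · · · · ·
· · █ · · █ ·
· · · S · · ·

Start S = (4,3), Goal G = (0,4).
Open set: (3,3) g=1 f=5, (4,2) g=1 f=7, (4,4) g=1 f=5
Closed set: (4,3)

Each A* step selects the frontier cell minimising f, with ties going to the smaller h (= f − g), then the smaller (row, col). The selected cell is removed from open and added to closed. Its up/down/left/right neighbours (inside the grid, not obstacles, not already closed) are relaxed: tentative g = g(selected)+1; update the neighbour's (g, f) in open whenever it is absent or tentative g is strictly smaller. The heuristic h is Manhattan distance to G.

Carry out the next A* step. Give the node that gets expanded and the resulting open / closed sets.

step 1: expand (3,3) (f=5, h=4) → closed; open now [(2,3) g=2 f=5, (3,4) g=2 f=5, (4,2) g=1 f=7, (4,4) g=1 f=5]

expanded=(3,3); open=[(2,3) g=2 f=5, (3,4) g=2 f=5, (4,2) g=1 f=7, (4,4) g=1 f=5]; closed=[(3,3), (4,3)]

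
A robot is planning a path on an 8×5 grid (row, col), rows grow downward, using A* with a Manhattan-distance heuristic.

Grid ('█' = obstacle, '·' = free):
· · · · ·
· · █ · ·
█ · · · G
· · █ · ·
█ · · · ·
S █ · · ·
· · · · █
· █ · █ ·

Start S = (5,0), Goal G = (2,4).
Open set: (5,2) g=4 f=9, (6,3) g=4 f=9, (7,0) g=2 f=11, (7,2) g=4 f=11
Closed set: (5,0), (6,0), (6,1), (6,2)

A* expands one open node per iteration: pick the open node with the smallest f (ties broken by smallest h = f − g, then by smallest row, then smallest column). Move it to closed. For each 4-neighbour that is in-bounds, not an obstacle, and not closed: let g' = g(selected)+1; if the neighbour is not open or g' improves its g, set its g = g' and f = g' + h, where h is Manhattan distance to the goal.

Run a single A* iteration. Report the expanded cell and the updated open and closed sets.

step 1: expand (5,2) (f=9, h=5) → closed; open now [(4,2) g=5 f=9, (5,3) g=5 f=9, (6,3) g=4 f=9, (7,0) g=2 f=11, (7,2) g=4 f=11]

expanded=(5,2); open=[(4,2) g=5 f=9, (5,3) g=5 f=9, (6,3) g=4 f=9, (7,0) g=2 f=11, (7,2) g=4 f=11]; closed=[(5,0), (5,2), (6,0), (6,1), (6,2)]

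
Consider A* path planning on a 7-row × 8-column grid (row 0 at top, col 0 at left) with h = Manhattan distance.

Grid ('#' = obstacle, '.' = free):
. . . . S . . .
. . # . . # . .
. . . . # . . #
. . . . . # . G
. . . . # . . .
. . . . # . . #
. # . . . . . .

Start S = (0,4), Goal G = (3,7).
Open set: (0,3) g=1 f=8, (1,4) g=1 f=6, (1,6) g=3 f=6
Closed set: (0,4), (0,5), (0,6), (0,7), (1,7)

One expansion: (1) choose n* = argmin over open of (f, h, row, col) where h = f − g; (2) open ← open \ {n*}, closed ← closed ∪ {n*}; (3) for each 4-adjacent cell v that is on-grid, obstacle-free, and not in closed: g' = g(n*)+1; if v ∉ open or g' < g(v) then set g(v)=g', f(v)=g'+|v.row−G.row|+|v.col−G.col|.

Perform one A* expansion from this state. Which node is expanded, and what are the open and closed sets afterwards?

step 1: expand (1,6) (f=6, h=3) → closed; open now [(0,3) g=1 f=8, (1,4) g=1 f=6, (2,6) g=4 f=6]

expanded=(1,6); open=[(0,3) g=1 f=8, (1,4) g=1 f=6, (2,6) g=4 f=6]; closed=[(0,4), (0,5), (0,6), (0,7), (1,6), (1,7)]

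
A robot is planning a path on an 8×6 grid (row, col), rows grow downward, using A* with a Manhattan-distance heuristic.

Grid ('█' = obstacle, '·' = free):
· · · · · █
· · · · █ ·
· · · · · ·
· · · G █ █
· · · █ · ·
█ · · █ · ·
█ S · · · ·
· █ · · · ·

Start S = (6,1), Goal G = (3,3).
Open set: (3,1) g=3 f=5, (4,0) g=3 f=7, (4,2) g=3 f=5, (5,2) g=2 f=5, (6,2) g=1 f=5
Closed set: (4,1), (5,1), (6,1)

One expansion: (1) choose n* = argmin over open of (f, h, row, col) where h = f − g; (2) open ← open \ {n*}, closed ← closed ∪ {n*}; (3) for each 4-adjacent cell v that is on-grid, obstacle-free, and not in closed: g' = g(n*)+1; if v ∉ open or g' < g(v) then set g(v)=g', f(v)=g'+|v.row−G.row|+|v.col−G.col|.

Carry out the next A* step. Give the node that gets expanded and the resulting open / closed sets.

step 1: expand (3,1) (f=5, h=2) → closed; open now [(2,1) g=4 f=7, (3,0) g=4 f=7, (3,2) g=4 f=5, (4,0) g=3 f=7, (4,2) g=3 f=5, (5,2) g=2 f=5, (6,2) g=1 f=5]

expanded=(3,1); open=[(2,1) g=4 f=7, (3,0) g=4 f=7, (3,2) g=4 f=5, (4,0) g=3 f=7, (4,2) g=3 f=5, (5,2) g=2 f=5, (6,2) g=1 f=5]; closed=[(3,1), (4,1), (5,1), (6,1)]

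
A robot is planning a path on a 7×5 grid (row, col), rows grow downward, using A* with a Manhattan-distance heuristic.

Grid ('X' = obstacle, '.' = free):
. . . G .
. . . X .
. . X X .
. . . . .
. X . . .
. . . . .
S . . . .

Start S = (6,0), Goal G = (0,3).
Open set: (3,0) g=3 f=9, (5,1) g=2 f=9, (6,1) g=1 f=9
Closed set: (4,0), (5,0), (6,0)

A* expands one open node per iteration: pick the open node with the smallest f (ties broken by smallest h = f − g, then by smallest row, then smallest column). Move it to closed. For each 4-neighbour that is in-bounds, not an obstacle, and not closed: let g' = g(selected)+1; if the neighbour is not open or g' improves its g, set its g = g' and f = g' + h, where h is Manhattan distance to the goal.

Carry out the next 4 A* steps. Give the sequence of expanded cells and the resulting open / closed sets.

step 1: expand (3,0) (f=9, h=6) → closed; open now [(2,0) g=4 f=9, (3,1) g=4 f=9, (5,1) g=2 f=9, (6,1) g=1 f=9]
step 2: expand (2,0) (f=9, h=5) → closed; open now [(1,0) g=5 f=9, (2,1) g=5 f=9, (3,1) g=4 f=9, (5,1) g=2 f=9, (6,1) g=1 f=9]
step 3: expand (1,0) (f=9, h=4) → closed; open now [(0,0) g=6 f=9, (1,1) g=6 f=9, (2,1) g=5 f=9, (3,1) g=4 f=9, (5,1) g=2 f=9, (6,1) g=1 f=9]
step 4: expand (0,0) (f=9, h=3) → closed; open now [(0,1) g=7 f=9, (1,1) g=6 f=9, (2,1) g=5 f=9, (3,1) g=4 f=9, (5,1) g=2 f=9, (6,1) g=1 f=9]

order=[(3,0) → (2,0) → (1,0) → (0,0)]; open=[(0,1) g=7 f=9, (1,1) g=6 f=9, (2,1) g=5 f=9, (3,1) g=4 f=9, (5,1) g=2 f=9, (6,1) g=1 f=9]; closed=[(0,0), (1,0), (2,0), (3,0), (4,0), (5,0), (6,0)]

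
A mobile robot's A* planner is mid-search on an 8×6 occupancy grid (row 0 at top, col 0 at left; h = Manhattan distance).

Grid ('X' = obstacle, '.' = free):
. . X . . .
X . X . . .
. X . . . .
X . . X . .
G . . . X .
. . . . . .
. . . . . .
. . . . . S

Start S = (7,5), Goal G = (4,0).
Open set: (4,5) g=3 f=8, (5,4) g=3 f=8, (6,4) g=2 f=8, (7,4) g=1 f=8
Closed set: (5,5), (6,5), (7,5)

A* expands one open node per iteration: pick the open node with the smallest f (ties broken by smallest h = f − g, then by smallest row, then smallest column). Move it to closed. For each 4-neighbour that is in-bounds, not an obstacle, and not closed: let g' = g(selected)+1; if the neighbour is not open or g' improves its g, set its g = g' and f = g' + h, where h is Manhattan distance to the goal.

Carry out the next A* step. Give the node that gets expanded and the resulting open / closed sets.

expanded=(4,5); open=[(3,5) g=4 f=10, (5,4) g=3 f=8, (6,4) g=2 f=8, (7,4) g=1 f=8]; closed=[(4,5), (5,5), (6,5), (7,5)]

step 1: expand (4,5) (f=8, h=5) → closed; open now [(3,5) g=4 f=10, (5,4) g=3 f=8, (6,4) g=2 f=8, (7,4) g=1 f=8]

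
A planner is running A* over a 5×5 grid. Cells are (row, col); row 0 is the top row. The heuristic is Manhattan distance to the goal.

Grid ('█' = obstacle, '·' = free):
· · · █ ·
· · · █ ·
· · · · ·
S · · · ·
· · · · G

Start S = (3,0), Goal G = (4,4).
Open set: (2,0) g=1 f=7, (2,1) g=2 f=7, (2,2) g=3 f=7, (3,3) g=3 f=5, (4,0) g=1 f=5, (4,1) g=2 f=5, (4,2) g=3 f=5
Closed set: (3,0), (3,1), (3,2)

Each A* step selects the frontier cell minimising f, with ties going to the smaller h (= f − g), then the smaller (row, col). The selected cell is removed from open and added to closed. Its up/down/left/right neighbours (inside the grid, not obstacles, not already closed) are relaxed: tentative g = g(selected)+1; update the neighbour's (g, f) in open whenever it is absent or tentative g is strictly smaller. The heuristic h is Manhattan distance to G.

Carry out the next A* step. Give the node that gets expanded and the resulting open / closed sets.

expanded=(3,3); open=[(2,0) g=1 f=7, (2,1) g=2 f=7, (2,2) g=3 f=7, (2,3) g=4 f=7, (3,4) g=4 f=5, (4,0) g=1 f=5, (4,1) g=2 f=5, (4,2) g=3 f=5, (4,3) g=4 f=5]; closed=[(3,0), (3,1), (3,2), (3,3)]

step 1: expand (3,3) (f=5, h=2) → closed; open now [(2,0) g=1 f=7, (2,1) g=2 f=7, (2,2) g=3 f=7, (2,3) g=4 f=7, (3,4) g=4 f=5, (4,0) g=1 f=5, (4,1) g=2 f=5, (4,2) g=3 f=5, (4,3) g=4 f=5]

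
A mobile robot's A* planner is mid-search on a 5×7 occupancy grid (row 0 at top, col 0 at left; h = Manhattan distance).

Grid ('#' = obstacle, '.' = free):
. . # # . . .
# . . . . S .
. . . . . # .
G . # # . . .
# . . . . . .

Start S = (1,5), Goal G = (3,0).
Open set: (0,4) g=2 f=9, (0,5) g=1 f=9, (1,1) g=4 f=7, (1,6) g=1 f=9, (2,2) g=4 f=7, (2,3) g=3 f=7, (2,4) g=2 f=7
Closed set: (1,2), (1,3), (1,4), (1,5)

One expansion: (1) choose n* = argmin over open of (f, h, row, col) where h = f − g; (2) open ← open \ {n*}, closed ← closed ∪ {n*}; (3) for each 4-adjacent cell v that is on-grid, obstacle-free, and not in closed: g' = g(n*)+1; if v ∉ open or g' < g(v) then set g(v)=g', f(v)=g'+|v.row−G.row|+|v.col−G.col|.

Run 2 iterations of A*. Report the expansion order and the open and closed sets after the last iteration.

order=[(1,1) → (2,1)]; open=[(0,1) g=5 f=9, (0,4) g=2 f=9, (0,5) g=1 f=9, (1,6) g=1 f=9, (2,0) g=6 f=7, (2,2) g=4 f=7, (2,3) g=3 f=7, (2,4) g=2 f=7, (3,1) g=6 f=7]; closed=[(1,1), (1,2), (1,3), (1,4), (1,5), (2,1)]

step 1: expand (1,1) (f=7, h=3) → closed; open now [(0,1) g=5 f=9, (0,4) g=2 f=9, (0,5) g=1 f=9, (1,6) g=1 f=9, (2,1) g=5 f=7, (2,2) g=4 f=7, (2,3) g=3 f=7, (2,4) g=2 f=7]
step 2: expand (2,1) (f=7, h=2) → closed; open now [(0,1) g=5 f=9, (0,4) g=2 f=9, (0,5) g=1 f=9, (1,6) g=1 f=9, (2,0) g=6 f=7, (2,2) g=4 f=7, (2,3) g=3 f=7, (2,4) g=2 f=7, (3,1) g=6 f=7]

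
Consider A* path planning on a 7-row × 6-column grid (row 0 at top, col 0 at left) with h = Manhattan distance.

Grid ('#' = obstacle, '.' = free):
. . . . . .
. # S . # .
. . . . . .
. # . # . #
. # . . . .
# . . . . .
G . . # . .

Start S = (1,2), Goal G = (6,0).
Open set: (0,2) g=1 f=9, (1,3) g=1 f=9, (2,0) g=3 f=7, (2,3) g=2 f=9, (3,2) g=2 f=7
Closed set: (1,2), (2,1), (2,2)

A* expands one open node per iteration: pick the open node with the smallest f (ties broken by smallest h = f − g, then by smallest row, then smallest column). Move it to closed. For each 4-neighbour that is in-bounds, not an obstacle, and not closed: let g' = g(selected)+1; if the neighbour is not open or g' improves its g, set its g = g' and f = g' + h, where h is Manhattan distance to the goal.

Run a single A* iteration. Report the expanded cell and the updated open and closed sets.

expanded=(2,0); open=[(0,2) g=1 f=9, (1,0) g=4 f=9, (1,3) g=1 f=9, (2,3) g=2 f=9, (3,0) g=4 f=7, (3,2) g=2 f=7]; closed=[(1,2), (2,0), (2,1), (2,2)]

step 1: expand (2,0) (f=7, h=4) → closed; open now [(0,2) g=1 f=9, (1,0) g=4 f=9, (1,3) g=1 f=9, (2,3) g=2 f=9, (3,0) g=4 f=7, (3,2) g=2 f=7]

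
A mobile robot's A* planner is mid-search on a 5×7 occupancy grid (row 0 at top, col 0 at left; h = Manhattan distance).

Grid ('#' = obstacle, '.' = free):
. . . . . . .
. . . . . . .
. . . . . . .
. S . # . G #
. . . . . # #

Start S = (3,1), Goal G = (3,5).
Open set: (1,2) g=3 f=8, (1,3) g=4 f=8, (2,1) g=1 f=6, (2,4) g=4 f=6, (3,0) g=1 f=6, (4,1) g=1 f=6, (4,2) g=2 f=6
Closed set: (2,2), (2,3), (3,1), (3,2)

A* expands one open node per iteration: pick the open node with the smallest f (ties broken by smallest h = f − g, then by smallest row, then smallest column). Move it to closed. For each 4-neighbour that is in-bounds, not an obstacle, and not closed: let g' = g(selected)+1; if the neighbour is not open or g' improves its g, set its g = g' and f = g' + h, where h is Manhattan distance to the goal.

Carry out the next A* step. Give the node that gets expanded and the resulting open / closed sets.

expanded=(2,4); open=[(1,2) g=3 f=8, (1,3) g=4 f=8, (1,4) g=5 f=8, (2,1) g=1 f=6, (2,5) g=5 f=6, (3,0) g=1 f=6, (3,4) g=5 f=6, (4,1) g=1 f=6, (4,2) g=2 f=6]; closed=[(2,2), (2,3), (2,4), (3,1), (3,2)]

step 1: expand (2,4) (f=6, h=2) → closed; open now [(1,2) g=3 f=8, (1,3) g=4 f=8, (1,4) g=5 f=8, (2,1) g=1 f=6, (2,5) g=5 f=6, (3,0) g=1 f=6, (3,4) g=5 f=6, (4,1) g=1 f=6, (4,2) g=2 f=6]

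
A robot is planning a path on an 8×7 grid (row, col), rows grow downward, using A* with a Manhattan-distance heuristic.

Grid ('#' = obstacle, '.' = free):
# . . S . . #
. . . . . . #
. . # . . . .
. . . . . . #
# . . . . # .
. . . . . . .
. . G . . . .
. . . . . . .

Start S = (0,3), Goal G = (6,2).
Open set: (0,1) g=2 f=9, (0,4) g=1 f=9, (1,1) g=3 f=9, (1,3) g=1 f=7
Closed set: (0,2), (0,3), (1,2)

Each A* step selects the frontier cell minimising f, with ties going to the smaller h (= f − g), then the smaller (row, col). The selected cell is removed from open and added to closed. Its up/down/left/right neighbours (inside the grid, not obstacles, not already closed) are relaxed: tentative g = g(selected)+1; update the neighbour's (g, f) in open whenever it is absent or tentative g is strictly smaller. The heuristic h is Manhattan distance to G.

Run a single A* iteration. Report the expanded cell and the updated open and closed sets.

step 1: expand (1,3) (f=7, h=6) → closed; open now [(0,1) g=2 f=9, (0,4) g=1 f=9, (1,1) g=3 f=9, (1,4) g=2 f=9, (2,3) g=2 f=7]

expanded=(1,3); open=[(0,1) g=2 f=9, (0,4) g=1 f=9, (1,1) g=3 f=9, (1,4) g=2 f=9, (2,3) g=2 f=7]; closed=[(0,2), (0,3), (1,2), (1,3)]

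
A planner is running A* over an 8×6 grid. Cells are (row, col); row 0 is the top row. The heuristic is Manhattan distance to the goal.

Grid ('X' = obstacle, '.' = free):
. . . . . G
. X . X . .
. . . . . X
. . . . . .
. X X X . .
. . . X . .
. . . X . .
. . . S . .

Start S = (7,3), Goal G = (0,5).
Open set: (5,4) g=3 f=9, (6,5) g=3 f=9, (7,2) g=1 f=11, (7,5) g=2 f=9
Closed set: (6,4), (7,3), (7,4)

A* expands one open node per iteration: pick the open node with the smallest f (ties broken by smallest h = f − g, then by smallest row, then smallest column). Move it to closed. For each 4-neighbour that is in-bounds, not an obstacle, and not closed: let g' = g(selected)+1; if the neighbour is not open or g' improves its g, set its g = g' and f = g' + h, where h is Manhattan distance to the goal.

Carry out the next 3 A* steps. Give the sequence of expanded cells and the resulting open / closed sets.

step 1: expand (5,4) (f=9, h=6) → closed; open now [(4,4) g=4 f=9, (5,5) g=4 f=9, (6,5) g=3 f=9, (7,2) g=1 f=11, (7,5) g=2 f=9]
step 2: expand (4,4) (f=9, h=5) → closed; open now [(3,4) g=5 f=9, (4,5) g=5 f=9, (5,5) g=4 f=9, (6,5) g=3 f=9, (7,2) g=1 f=11, (7,5) g=2 f=9]
step 3: expand (3,4) (f=9, h=4) → closed; open now [(2,4) g=6 f=9, (3,3) g=6 f=11, (3,5) g=6 f=9, (4,5) g=5 f=9, (5,5) g=4 f=9, (6,5) g=3 f=9, (7,2) g=1 f=11, (7,5) g=2 f=9]

order=[(5,4) → (4,4) → (3,4)]; open=[(2,4) g=6 f=9, (3,3) g=6 f=11, (3,5) g=6 f=9, (4,5) g=5 f=9, (5,5) g=4 f=9, (6,5) g=3 f=9, (7,2) g=1 f=11, (7,5) g=2 f=9]; closed=[(3,4), (4,4), (5,4), (6,4), (7,3), (7,4)]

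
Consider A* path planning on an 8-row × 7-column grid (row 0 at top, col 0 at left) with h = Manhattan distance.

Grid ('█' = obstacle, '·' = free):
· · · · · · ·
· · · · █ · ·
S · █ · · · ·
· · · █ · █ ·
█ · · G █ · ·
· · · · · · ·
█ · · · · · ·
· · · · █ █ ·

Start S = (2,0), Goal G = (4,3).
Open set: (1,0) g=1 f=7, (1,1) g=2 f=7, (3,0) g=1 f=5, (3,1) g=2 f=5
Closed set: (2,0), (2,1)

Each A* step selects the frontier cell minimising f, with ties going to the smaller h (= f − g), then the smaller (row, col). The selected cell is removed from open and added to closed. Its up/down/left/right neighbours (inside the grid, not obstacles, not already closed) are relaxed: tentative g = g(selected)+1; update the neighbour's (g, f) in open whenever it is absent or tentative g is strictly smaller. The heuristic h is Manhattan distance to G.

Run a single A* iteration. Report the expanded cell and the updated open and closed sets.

step 1: expand (3,1) (f=5, h=3) → closed; open now [(1,0) g=1 f=7, (1,1) g=2 f=7, (3,0) g=1 f=5, (3,2) g=3 f=5, (4,1) g=3 f=5]

expanded=(3,1); open=[(1,0) g=1 f=7, (1,1) g=2 f=7, (3,0) g=1 f=5, (3,2) g=3 f=5, (4,1) g=3 f=5]; closed=[(2,0), (2,1), (3,1)]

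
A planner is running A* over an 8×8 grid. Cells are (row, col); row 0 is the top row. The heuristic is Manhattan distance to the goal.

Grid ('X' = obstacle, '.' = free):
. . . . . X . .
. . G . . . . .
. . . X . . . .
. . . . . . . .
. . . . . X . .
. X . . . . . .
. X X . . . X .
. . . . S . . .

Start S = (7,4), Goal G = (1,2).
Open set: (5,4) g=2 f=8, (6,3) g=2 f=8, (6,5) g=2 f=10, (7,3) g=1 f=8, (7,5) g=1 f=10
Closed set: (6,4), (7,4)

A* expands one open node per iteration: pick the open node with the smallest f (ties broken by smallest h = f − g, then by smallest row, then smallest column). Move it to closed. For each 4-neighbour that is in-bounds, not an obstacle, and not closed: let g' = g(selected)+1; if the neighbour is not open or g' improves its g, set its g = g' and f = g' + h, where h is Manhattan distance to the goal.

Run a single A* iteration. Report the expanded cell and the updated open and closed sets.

step 1: expand (5,4) (f=8, h=6) → closed; open now [(4,4) g=3 f=8, (5,3) g=3 f=8, (5,5) g=3 f=10, (6,3) g=2 f=8, (6,5) g=2 f=10, (7,3) g=1 f=8, (7,5) g=1 f=10]

expanded=(5,4); open=[(4,4) g=3 f=8, (5,3) g=3 f=8, (5,5) g=3 f=10, (6,3) g=2 f=8, (6,5) g=2 f=10, (7,3) g=1 f=8, (7,5) g=1 f=10]; closed=[(5,4), (6,4), (7,4)]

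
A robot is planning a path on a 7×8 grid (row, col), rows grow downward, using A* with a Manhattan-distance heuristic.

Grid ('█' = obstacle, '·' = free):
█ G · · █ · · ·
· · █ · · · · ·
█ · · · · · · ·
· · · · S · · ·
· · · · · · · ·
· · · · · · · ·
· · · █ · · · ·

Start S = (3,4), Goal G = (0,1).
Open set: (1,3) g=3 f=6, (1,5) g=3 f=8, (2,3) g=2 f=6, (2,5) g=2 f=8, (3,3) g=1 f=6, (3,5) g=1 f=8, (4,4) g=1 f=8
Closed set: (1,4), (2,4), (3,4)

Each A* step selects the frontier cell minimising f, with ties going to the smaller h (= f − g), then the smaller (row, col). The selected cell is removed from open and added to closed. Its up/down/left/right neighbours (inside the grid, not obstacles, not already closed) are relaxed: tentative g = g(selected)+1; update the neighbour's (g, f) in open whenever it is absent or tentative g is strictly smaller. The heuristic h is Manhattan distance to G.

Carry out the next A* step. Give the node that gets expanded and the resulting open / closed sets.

expanded=(1,3); open=[(0,3) g=4 f=6, (1,5) g=3 f=8, (2,3) g=2 f=6, (2,5) g=2 f=8, (3,3) g=1 f=6, (3,5) g=1 f=8, (4,4) g=1 f=8]; closed=[(1,3), (1,4), (2,4), (3,4)]

step 1: expand (1,3) (f=6, h=3) → closed; open now [(0,3) g=4 f=6, (1,5) g=3 f=8, (2,3) g=2 f=6, (2,5) g=2 f=8, (3,3) g=1 f=6, (3,5) g=1 f=8, (4,4) g=1 f=8]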